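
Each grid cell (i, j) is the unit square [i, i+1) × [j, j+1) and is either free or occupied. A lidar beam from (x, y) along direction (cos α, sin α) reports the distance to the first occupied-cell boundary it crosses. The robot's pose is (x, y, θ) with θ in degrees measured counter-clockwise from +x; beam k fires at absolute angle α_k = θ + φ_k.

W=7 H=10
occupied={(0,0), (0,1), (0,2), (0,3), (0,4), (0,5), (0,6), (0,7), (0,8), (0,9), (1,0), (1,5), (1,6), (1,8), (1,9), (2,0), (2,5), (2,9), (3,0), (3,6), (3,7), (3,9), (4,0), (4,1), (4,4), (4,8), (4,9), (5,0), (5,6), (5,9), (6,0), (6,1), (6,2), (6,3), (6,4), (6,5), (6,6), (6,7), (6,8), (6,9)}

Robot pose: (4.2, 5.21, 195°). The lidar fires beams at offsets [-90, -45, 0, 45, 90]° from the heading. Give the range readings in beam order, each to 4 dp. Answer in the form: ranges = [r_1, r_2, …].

beam 1: φ=-90°, α=105°
  cosα=-0.2588 sinα=0.9659 | (4,5) | tMaxX 0.7727 tMaxY 0.8179 | tΔX 3.8637 tΔY 1.0353
    t=0.7727 [x] (3,5)
    t=0.8179 [y] (3,6) — stop
  → r_1 = 0.8179
beam 2: φ=-45°, α=150°
  cosα=-0.8660 sinα=0.5000 | (4,5) | tMaxX 0.2309 tMaxY 1.5800 | tΔX 1.1547 tΔY 2.0000
    t=0.2309 [x] (3,5)
    t=1.3856 [x] (2,5) — stop
  → r_2 = 1.3856
beam 3: φ=0°, α=195°
  cosα=-0.9659 sinα=-0.2588 | (4,5) | tMaxX 0.2071 tMaxY 0.8114 | tΔX 1.0353 tΔY 3.8637
    t=0.2071 [x] (3,5)
    t=0.8114 [y] (3,4)
    t=1.2423 [x] (2,4)
    t=2.2776 [x] (1,4)
    t=3.3129 [x] (0,4) — stop
  → r_3 = 3.3129
beam 4: φ=45°, α=240°
  cosα=-0.5000 sinα=-0.8660 | (4,5) | tMaxX 0.4000 tMaxY 0.2425 | tΔX 2.0000 tΔY 1.1547
    t=0.2425 [y] (4,4) — stop
  → r_4 = 0.2425
beam 5: φ=90°, α=285°
  cosα=0.2588 sinα=-0.9659 | (4,5) | tMaxX 3.0910 tMaxY 0.2174 | tΔX 3.8637 tΔY 1.0353
    t=0.2174 [y] (4,4) — stop
  → r_5 = 0.2174

ranges = [0.8179, 1.3856, 3.3129, 0.2425, 0.2174]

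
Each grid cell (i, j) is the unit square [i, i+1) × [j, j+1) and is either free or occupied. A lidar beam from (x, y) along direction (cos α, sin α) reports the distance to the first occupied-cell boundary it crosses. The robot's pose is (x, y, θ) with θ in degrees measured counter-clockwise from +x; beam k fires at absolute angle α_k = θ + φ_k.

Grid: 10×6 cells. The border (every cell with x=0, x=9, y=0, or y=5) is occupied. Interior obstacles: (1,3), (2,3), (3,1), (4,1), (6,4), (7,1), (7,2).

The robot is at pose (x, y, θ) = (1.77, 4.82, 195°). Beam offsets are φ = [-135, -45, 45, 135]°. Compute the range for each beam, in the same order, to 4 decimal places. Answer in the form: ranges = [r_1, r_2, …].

beam 1: φ=-135°, α=60°
  cosα=0.5000 sinα=0.8660 | (1,4) | tMaxX 0.4600 tMaxY 0.2078 | tΔX 2.0000 tΔY 1.1547
    t=0.2078 [y] (1,5) — stop
  → r_1 = 0.2078
beam 2: φ=-45°, α=150°
  cosα=-0.8660 sinα=0.5000 | (1,4) | tMaxX 0.8891 tMaxY 0.3600 | tΔX 1.1547 tΔY 2.0000
    t=0.3600 [y] (1,5) — stop
  → r_2 = 0.3600
beam 3: φ=45°, α=240°
  cosα=-0.5000 sinα=-0.8660 | (1,4) | tMaxX 1.5400 tMaxY 0.9469 | tΔX 2.0000 tΔY 1.1547
    t=0.9469 [y] (1,3) — stop
  → r_3 = 0.9469
beam 4: φ=135°, α=330°
  cosα=0.8660 sinα=-0.5000 | (1,4) | tMaxX 0.2656 tMaxY 1.6400 | tΔX 1.1547 tΔY 2.0000
    t=0.2656 [x] (2,4)
    t=1.4203 [x] (3,4)
    t=1.6400 [y] (3,3)
    t=2.5750 [x] (4,3)
    t=3.6400 [y] (4,2)
    t=3.7297 [x] (5,2)
    t=4.8844 [x] (6,2)
    t=5.6400 [y] (6,1)
    t=6.0391 [x] (7,1) — stop
  → r_4 = 6.0391

ranges = [0.2078, 0.3600, 0.9469, 6.0391]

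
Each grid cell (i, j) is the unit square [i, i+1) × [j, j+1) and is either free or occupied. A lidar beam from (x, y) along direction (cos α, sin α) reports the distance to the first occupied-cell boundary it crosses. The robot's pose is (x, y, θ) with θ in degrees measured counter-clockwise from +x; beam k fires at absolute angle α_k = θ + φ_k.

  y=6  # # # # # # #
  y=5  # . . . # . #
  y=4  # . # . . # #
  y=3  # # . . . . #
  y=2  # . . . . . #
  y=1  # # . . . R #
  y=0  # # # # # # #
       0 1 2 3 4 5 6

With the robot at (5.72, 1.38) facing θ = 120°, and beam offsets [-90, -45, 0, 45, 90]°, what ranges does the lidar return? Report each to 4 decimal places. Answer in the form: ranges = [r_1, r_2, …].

beam 1: φ=-90°, α=30°
  direction (0.8660, 0.5000); cell (5,1); t to first gridline: x 0.3233, y 1.2400 (then +1.1547 / +2.0000)
    (6,1) via x @ 0.3233  # hit
  → r_1 = 0.3233
beam 2: φ=-45°, α=75°
  direction (0.2588, 0.9659); cell (5,1); t to first gridline: x 1.0818, y 0.6419 (then +3.8637 / +1.0353)
    (5,2) via y @ 0.6419
    (6,2) via x @ 1.0818  # hit
  → r_2 = 1.0818
beam 3: φ=0°, α=120°
  direction (-0.5000, 0.8660); cell (5,1); t to first gridline: x 1.4400, y 0.7159 (then +2.0000 / +1.1547)
    (5,2) via y @ 0.7159
    (4,2) via x @ 1.4400
    (4,3) via y @ 1.8706
    (4,4) via y @ 3.0253
    (3,4) via x @ 3.4400
    (3,5) via y @ 4.1800
    (3,6) via y @ 5.3347  # hit
  → r_3 = 5.3347
beam 4: φ=45°, α=165°
  direction (-0.9659, 0.2588); cell (5,1); t to first gridline: x 0.7454, y 2.3955 (then +1.0353 / +3.8637)
    (4,1) via x @ 0.7454
    (3,1) via x @ 1.7807
    (3,2) via y @ 2.3955
    (2,2) via x @ 2.8160
    (1,2) via x @ 3.8512
    (0,2) via x @ 4.8865  # hit
  → r_4 = 4.8865
beam 5: φ=90°, α=210°
  direction (-0.8660, -0.5000); cell (5,1); t to first gridline: x 0.8314, y 0.7600 (then +1.1547 / +2.0000)
    (5,0) via y @ 0.7600  # hit
  → r_5 = 0.7600

ranges = [0.3233, 1.0818, 5.3347, 4.8865, 0.7600]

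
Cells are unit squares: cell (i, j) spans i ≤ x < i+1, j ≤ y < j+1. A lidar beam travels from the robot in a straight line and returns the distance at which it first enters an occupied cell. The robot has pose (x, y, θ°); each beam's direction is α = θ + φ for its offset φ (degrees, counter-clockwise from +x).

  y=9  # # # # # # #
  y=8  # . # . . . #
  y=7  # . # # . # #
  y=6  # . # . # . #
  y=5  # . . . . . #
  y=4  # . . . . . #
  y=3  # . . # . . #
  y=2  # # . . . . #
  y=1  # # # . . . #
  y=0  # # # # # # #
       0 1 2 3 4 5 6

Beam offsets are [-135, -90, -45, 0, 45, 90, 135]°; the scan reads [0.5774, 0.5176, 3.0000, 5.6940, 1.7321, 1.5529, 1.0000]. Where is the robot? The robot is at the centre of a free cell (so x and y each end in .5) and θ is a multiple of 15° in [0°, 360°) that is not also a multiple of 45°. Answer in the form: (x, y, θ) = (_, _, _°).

Candidates: 30 free-cell centres × 16 headings = 480 poses. Raycast each; keep the one whose scan matches to 4 dp.
  (2.5, 2.5, 165°): beam 1 = 1.0000 ≠ 0.5774 ✗
  (2.5, 5.5, 345°): beam 1 = 1.7321 ≠ 0.5774 ✗
  (4.5, 8.5, 165°): beam 1 = 1.0000 ≠ 0.5774 ✗
  (3.5, 8.5, 165°): beam 1 = 1.0000 ≠ 0.5774 ✗
  …
  (2.5, 3.5, 105°): r_1=0.5774, r_2=0.5176, r_3=3.0000, r_4=5.6940, r_5=1.7321, r_6=1.5529, r_7=1.0000 — all match ✓
Unique over the lattice → pose = (2.5, 3.5, 105°).

(x, y, θ) = (2.5, 3.5, 105°)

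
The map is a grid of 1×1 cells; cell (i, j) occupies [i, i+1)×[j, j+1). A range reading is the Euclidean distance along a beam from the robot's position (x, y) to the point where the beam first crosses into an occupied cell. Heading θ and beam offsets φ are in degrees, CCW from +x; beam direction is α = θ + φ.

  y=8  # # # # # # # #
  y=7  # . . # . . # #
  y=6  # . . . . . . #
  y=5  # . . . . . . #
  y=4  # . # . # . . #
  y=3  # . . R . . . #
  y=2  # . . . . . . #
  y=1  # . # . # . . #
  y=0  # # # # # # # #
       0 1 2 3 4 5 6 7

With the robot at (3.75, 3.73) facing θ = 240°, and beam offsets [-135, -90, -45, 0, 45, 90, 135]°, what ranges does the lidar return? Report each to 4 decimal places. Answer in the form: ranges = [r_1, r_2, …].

ranges = [4.4206, 0.8660, 2.8470, 1.9976, 1.7910, 3.7528, 1.0432]

beam 1: φ=-135°, α=105°
  d=(-0.2588,0.9659)  start (3,3)  tX=2.8978 tY=0.2795  stride 1/|dx|=3.8637 1/|dy|=1.0353
    cross y-line → (3,4), t=0.2795
    cross y-line → (3,5), t=1.3148
    cross y-line → (3,6), t=2.3501
    cross x-line → (2,6), t=2.8978
    cross y-line → (2,7), t=3.3854
    cross y-line → (2,8), t=4.4206 (wall)
  → r_1 = 4.4206
beam 2: φ=-90°, α=150°
  d=(-0.8660,0.5000)  start (3,3)  tX=0.8660 tY=0.5400  stride 1/|dx|=1.1547 1/|dy|=2.0000
    cross y-line → (3,4), t=0.5400
    cross x-line → (2,4), t=0.8660 (wall)
  → r_2 = 0.8660
beam 3: φ=-45°, α=195°
  d=(-0.9659,-0.2588)  start (3,3)  tX=0.7765 tY=2.8205  stride 1/|dx|=1.0353 1/|dy|=3.8637
    cross x-line → (2,3), t=0.7765
    cross x-line → (1,3), t=1.8117
    cross y-line → (1,2), t=2.8205
    cross x-line → (0,2), t=2.8470 (wall)
  → r_3 = 2.8470
beam 4: φ=0°, α=240°
  d=(-0.5000,-0.8660)  start (3,3)  tX=1.5000 tY=0.8429  stride 1/|dx|=2.0000 1/|dy|=1.1547
    cross y-line → (3,2), t=0.8429
    cross x-line → (2,2), t=1.5000
    cross y-line → (2,1), t=1.9976 (wall)
  → r_4 = 1.9976
beam 5: φ=45°, α=285°
  d=(0.2588,-0.9659)  start (3,3)  tX=0.9659 tY=0.7558  stride 1/|dx|=3.8637 1/|dy|=1.0353
    cross y-line → (3,2), t=0.7558
    cross x-line → (4,2), t=0.9659
    cross y-line → (4,1), t=1.7910 (wall)
  → r_5 = 1.7910
beam 6: φ=90°, α=330°
  d=(0.8660,-0.5000)  start (3,3)  tX=0.2887 tY=1.4600  stride 1/|dx|=1.1547 1/|dy|=2.0000
    cross x-line → (4,3), t=0.2887
    cross x-line → (5,3), t=1.4434
    cross y-line → (5,2), t=1.4600
    cross x-line → (6,2), t=2.5981
    cross y-line → (6,1), t=3.4600
    cross x-line → (7,1), t=3.7528 (wall)
  → r_6 = 3.7528
beam 7: φ=135°, α=15°
  d=(0.9659,0.2588)  start (3,3)  tX=0.2588 tY=1.0432  stride 1/|dx|=1.0353 1/|dy|=3.8637
    cross x-line → (4,3), t=0.2588
    cross y-line → (4,4), t=1.0432 (wall)
  → r_7 = 1.0432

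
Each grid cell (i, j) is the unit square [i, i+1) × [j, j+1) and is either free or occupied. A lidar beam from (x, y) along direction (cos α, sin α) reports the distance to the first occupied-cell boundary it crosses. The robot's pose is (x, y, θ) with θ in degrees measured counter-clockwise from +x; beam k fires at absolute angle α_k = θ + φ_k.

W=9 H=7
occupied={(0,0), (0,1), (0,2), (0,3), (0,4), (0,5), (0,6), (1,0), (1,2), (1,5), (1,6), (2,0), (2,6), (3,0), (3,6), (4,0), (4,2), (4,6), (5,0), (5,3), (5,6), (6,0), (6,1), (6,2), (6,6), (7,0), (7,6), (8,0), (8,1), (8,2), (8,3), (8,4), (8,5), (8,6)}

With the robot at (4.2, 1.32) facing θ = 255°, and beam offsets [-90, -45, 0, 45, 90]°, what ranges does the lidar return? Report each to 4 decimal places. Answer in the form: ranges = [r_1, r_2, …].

beam 1: φ=-90°, α=165°
  dir = (cos 165°, sin 165°) = (-0.9659, 0.2588); from cell (4,1)
  next x-line at t=0.2071, next y-line at t=2.6273; Δt_x=1.0353, Δt_y=3.8637
    x: enter (3,1) at t=0.2071
    x: enter (2,1) at t=1.2423
    x: enter (1,1) at t=2.2776
    y: enter (1,2) at t=2.6273 ← occupied
  → r_1 = 2.6273
beam 2: φ=-45°, α=210°
  dir = (cos 210°, sin 210°) = (-0.8660, -0.5000); from cell (4,1)
  next x-line at t=0.2309, next y-line at t=0.6400; Δt_x=1.1547, Δt_y=2.0000
    x: enter (3,1) at t=0.2309
    y: enter (3,0) at t=0.6400 ← occupied
  → r_2 = 0.6400
beam 3: φ=0°, α=255°
  dir = (cos 255°, sin 255°) = (-0.2588, -0.9659); from cell (4,1)
  next x-line at t=0.7727, next y-line at t=0.3313; Δt_x=3.8637, Δt_y=1.0353
    y: enter (4,0) at t=0.3313 ← occupied
  → r_3 = 0.3313
beam 4: φ=45°, α=300°
  dir = (cos 300°, sin 300°) = (0.5000, -0.8660); from cell (4,1)
  next x-line at t=1.6000, next y-line at t=0.3695; Δt_x=2.0000, Δt_y=1.1547
    y: enter (4,0) at t=0.3695 ← occupied
  → r_4 = 0.3695
beam 5: φ=90°, α=345°
  dir = (cos 345°, sin 345°) = (0.9659, -0.2588); from cell (4,1)
  next x-line at t=0.8282, next y-line at t=1.2364; Δt_x=1.0353, Δt_y=3.8637
    x: enter (5,1) at t=0.8282
    y: enter (5,0) at t=1.2364 ← occupied
  → r_5 = 1.2364

ranges = [2.6273, 0.6400, 0.3313, 0.3695, 1.2364]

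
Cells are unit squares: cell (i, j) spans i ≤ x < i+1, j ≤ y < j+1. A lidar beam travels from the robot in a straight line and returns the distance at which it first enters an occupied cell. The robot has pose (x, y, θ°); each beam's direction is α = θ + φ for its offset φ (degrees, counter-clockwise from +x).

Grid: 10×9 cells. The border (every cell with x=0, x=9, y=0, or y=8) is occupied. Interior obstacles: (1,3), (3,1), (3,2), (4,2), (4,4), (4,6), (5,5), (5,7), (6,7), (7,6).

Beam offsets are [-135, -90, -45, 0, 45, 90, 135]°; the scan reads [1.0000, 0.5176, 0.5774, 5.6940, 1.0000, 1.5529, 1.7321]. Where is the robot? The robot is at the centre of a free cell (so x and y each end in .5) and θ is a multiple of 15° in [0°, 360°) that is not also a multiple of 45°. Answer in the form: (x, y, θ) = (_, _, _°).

(x, y, θ) = (2.5, 2.5, 75°)

Candidates: 46 free-cell centres × 16 headings = 736 poses. Raycast each; keep the one whose scan matches to 4 dp.
  (3.5, 4.5, 75°): beam 1 = 1.7321 ≠ 1.0000 ✗
  (2.5, 1.5, 210°): beam 1 = 6.7293 ≠ 1.0000 ✗
  (8.5, 1.5, 195°): beam 2 = 4.6587 ≠ 0.5176 ✗
  …
  (2.5, 2.5, 75°): r_1=1.0000, r_2=0.5176, r_3=0.5774, r_4=5.6940, r_5=1.0000, r_6=1.5529, r_7=1.7321 — all match ✓
No second candidate reproduces the full scan.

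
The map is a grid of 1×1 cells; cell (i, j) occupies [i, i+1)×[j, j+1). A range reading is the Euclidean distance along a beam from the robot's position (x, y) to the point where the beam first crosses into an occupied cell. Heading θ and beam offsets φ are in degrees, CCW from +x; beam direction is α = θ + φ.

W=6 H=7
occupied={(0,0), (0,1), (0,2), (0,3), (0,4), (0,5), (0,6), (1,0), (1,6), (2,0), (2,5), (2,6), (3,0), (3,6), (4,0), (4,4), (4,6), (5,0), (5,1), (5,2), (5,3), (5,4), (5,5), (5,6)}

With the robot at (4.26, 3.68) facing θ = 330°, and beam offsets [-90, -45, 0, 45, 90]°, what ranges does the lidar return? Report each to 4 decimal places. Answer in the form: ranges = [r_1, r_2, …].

beam 1: φ=-90°, α=240°
  dir = (cos 240°, sin 240°) = (-0.5000, -0.8660); from cell (4,3)
  next x-line at t=0.5200, next y-line at t=0.7852; Δt_x=2.0000, Δt_y=1.1547
    x: enter (3,3) at t=0.5200
    y: enter (3,2) at t=0.7852
    y: enter (3,1) at t=1.9399
    x: enter (2,1) at t=2.5200
    y: enter (2,0) at t=3.0946 ← occupied
  → r_1 = 3.0946
beam 2: φ=-45°, α=285°
  dir = (cos 285°, sin 285°) = (0.2588, -0.9659); from cell (4,3)
  next x-line at t=2.8591, next y-line at t=0.7040; Δt_x=3.8637, Δt_y=1.0353
    y: enter (4,2) at t=0.7040
    y: enter (4,1) at t=1.7393
    y: enter (4,0) at t=2.7745 ← occupied
  → r_2 = 2.7745
beam 3: φ=0°, α=330°
  dir = (cos 330°, sin 330°) = (0.8660, -0.5000); from cell (4,3)
  next x-line at t=0.8545, next y-line at t=1.3600; Δt_x=1.1547, Δt_y=2.0000
    x: enter (5,3) at t=0.8545 ← occupied
  → r_3 = 0.8545
beam 4: φ=45°, α=15°
  dir = (cos 15°, sin 15°) = (0.9659, 0.2588); from cell (4,3)
  next x-line at t=0.7661, next y-line at t=1.2364; Δt_x=1.0353, Δt_y=3.8637
    x: enter (5,3) at t=0.7661 ← occupied
  → r_4 = 0.7661
beam 5: φ=90°, α=60°
  dir = (cos 60°, sin 60°) = (0.5000, 0.8660); from cell (4,3)
  next x-line at t=1.4800, next y-line at t=0.3695; Δt_x=2.0000, Δt_y=1.1547
    y: enter (4,4) at t=0.3695 ← occupied
  → r_5 = 0.3695

ranges = [3.0946, 2.7745, 0.8545, 0.7661, 0.3695]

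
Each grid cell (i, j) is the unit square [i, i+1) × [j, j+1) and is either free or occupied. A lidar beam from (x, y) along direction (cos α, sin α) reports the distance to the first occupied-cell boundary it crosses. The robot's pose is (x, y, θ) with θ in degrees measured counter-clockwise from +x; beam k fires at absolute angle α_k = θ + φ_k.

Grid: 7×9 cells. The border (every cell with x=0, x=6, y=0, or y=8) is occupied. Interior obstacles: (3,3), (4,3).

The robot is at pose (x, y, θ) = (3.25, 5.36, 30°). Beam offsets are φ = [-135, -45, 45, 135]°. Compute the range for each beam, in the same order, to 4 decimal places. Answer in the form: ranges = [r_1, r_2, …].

beam 1: φ=-135°, α=255°
  d=(-0.2588,-0.9659)  start (3,5)  tX=0.9659 tY=0.3727  stride 1/|dx|=3.8637 1/|dy|=1.0353
    cross y-line → (3,4), t=0.3727
    cross x-line → (2,4), t=0.9659
    cross y-line → (2,3), t=1.4080
    cross y-line → (2,2), t=2.4433
    cross y-line → (2,1), t=3.4785
    cross y-line → (2,0), t=4.5138 (wall)
  → r_1 = 4.5138
beam 2: φ=-45°, α=345°
  d=(0.9659,-0.2588)  start (3,5)  tX=0.7765 tY=1.3909  stride 1/|dx|=1.0353 1/|dy|=3.8637
    cross x-line → (4,5), t=0.7765
    cross y-line → (4,4), t=1.3909
    cross x-line → (5,4), t=1.8117
    cross x-line → (6,4), t=2.8470 (wall)
  → r_2 = 2.8470
beam 3: φ=45°, α=75°
  d=(0.2588,0.9659)  start (3,5)  tX=2.8978 tY=0.6626  stride 1/|dx|=3.8637 1/|dy|=1.0353
    cross y-line → (3,6), t=0.6626
    cross y-line → (3,7), t=1.6979
    cross y-line → (3,8), t=2.7331 (wall)
  → r_3 = 2.7331
beam 4: φ=135°, α=165°
  d=(-0.9659,0.2588)  start (3,5)  tX=0.2588 tY=2.4728  stride 1/|dx|=1.0353 1/|dy|=3.8637
    cross x-line → (2,5), t=0.2588
    cross x-line → (1,5), t=1.2941
    cross x-line → (0,5), t=2.3294 (wall)
  → r_4 = 2.3294

ranges = [4.5138, 2.8470, 2.7331, 2.3294]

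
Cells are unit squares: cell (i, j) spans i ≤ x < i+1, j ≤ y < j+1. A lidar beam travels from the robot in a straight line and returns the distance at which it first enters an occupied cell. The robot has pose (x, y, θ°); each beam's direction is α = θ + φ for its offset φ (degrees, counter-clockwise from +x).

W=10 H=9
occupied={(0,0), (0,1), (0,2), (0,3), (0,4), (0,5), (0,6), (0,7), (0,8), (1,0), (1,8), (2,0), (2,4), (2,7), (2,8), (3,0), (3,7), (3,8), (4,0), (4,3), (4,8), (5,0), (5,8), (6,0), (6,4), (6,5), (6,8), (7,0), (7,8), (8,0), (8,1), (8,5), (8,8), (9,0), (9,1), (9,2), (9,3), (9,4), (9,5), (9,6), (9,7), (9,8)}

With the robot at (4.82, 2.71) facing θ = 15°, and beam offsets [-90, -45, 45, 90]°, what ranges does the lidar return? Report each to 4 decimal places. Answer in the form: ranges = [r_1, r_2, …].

ranges = [1.7703, 3.4200, 0.3349, 0.3002]

beam 1: φ=-90°, α=285°
  cosα=0.2588 sinα=-0.9659 | (4,2) | tMaxX 0.6955 tMaxY 0.7350 | tΔX 3.8637 tΔY 1.0353
    t=0.6955 [x] (5,2)
    t=0.7350 [y] (5,1)
    t=1.7703 [y] (5,0) — stop
  → r_1 = 1.7703
beam 2: φ=-45°, α=330°
  cosα=0.8660 sinα=-0.5000 | (4,2) | tMaxX 0.2078 tMaxY 1.4200 | tΔX 1.1547 tΔY 2.0000
    t=0.2078 [x] (5,2)
    t=1.3625 [x] (6,2)
    t=1.4200 [y] (6,1)
    t=2.5172 [x] (7,1)
    t=3.4200 [y] (7,0) — stop
  → r_2 = 3.4200
beam 3: φ=45°, α=60°
  cosα=0.5000 sinα=0.8660 | (4,2) | tMaxX 0.3600 tMaxY 0.3349 | tΔX 2.0000 tΔY 1.1547
    t=0.3349 [y] (4,3) — stop
  → r_3 = 0.3349
beam 4: φ=90°, α=105°
  cosα=-0.2588 sinα=0.9659 | (4,2) | tMaxX 3.1682 tMaxY 0.3002 | tΔX 3.8637 tΔY 1.0353
    t=0.3002 [y] (4,3) — stop
  → r_4 = 0.3002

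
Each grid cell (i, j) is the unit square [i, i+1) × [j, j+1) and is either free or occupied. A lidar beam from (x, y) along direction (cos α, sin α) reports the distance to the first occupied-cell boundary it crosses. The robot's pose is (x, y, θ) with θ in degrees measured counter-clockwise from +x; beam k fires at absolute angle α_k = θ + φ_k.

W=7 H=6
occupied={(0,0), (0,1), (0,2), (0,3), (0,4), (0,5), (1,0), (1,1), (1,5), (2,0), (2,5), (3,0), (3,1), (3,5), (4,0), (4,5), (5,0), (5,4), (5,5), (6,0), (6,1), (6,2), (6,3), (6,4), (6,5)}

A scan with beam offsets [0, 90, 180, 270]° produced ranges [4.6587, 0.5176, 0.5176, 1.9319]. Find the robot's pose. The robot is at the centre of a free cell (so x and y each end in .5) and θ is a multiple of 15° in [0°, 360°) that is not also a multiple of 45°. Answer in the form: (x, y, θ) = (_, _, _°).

Candidates: 17 free-cell centres × 16 headings = 272 poses. Raycast each; keep the one whose scan matches to 4 dp.
  (1.5, 3.5, 285°): beam 1 = 1.5529 ≠ 4.6587 ✗
  (3.5, 4.5, 210°): beam 1 = 2.8868 ≠ 4.6587 ✗
  (2.5, 3.5, 15°): beam 1 = 2.5882 ≠ 4.6587 ✗
  (1.5, 4.5, 330°): beam 1 = 5.1962 ≠ 4.6587 ✗
  (4.5, 3.5, 255°): beam 1 = 1.9319 ≠ 4.6587 ✗
  …
  (1.5, 4.5, 345°): r_1=4.6587, r_2=0.5176, r_3=0.5176, r_4=1.9319 — all match ✓
No second candidate reproduces the full scan.

(x, y, θ) = (1.5, 4.5, 345°)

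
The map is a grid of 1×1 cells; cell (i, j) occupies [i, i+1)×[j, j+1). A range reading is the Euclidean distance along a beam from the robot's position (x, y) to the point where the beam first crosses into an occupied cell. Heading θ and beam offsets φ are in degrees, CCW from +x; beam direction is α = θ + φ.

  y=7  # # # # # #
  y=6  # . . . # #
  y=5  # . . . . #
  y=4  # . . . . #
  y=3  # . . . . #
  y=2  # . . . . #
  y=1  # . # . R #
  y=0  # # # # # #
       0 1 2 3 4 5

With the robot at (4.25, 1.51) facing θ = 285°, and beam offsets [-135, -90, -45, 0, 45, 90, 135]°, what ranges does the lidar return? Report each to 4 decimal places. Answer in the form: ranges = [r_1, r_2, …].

ranges = [3.7528, 1.2941, 0.5889, 0.5280, 0.8660, 0.7765, 1.5000]

beam 1: φ=-135°, α=150°
  direction (-0.8660, 0.5000); cell (4,1); t to first gridline: x 0.2887, y 0.9800 (then +1.1547 / +2.0000)
    (3,1) via x @ 0.2887
    (3,2) via y @ 0.9800
    (2,2) via x @ 1.4434
    (1,2) via x @ 2.5981
    (1,3) via y @ 2.9800
    (0,3) via x @ 3.7528  # hit
  → r_1 = 3.7528
beam 2: φ=-90°, α=195°
  direction (-0.9659, -0.2588); cell (4,1); t to first gridline: x 0.2588, y 1.9705 (then +1.0353 / +3.8637)
    (3,1) via x @ 0.2588
    (2,1) via x @ 1.2941  # hit
  → r_2 = 1.2941
beam 3: φ=-45°, α=240°
  direction (-0.5000, -0.8660); cell (4,1); t to first gridline: x 0.5000, y 0.5889 (then +2.0000 / +1.1547)
    (3,1) via x @ 0.5000
    (3,0) via y @ 0.5889  # hit
  → r_3 = 0.5889
beam 4: φ=0°, α=285°
  direction (0.2588, -0.9659); cell (4,1); t to first gridline: x 2.8978, y 0.5280 (then +3.8637 / +1.0353)
    (4,0) via y @ 0.5280  # hit
  → r_4 = 0.5280
beam 5: φ=45°, α=330°
  direction (0.8660, -0.5000); cell (4,1); t to first gridline: x 0.8660, y 1.0200 (then +1.1547 / +2.0000)
    (5,1) via x @ 0.8660  # hit
  → r_5 = 0.8660
beam 6: φ=90°, α=15°
  direction (0.9659, 0.2588); cell (4,1); t to first gridline: x 0.7765, y 1.8932 (then +1.0353 / +3.8637)
    (5,1) via x @ 0.7765  # hit
  → r_6 = 0.7765
beam 7: φ=135°, α=60°
  direction (0.5000, 0.8660); cell (4,1); t to first gridline: x 1.5000, y 0.5658 (then +2.0000 / +1.1547)
    (4,2) via y @ 0.5658
    (5,2) via x @ 1.5000  # hit
  → r_7 = 1.5000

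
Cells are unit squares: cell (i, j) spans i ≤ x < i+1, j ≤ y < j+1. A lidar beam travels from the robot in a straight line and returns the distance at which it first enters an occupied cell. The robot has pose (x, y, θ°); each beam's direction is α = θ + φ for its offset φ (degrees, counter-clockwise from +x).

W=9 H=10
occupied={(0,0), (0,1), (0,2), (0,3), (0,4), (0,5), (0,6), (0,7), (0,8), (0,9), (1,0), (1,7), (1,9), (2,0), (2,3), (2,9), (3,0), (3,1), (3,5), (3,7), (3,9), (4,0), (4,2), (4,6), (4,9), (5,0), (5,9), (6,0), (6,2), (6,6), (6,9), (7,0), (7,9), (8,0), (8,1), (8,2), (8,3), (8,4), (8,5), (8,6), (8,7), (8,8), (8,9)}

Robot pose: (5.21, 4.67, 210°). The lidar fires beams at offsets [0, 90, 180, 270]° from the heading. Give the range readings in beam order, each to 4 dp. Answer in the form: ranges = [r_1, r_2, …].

ranges = [2.5519, 1.9283, 3.2216, 1.5358]

beam 1: φ=0°, α=210°
  dir = (cos 210°, sin 210°) = (-0.8660, -0.5000); from cell (5,4)
  next x-line at t=0.2425, next y-line at t=1.3400; Δt_x=1.1547, Δt_y=2.0000
    x: enter (4,4) at t=0.2425
    y: enter (4,3) at t=1.3400
    x: enter (3,3) at t=1.3972
    x: enter (2,3) at t=2.5519 ← occupied
  → r_1 = 2.5519
beam 2: φ=90°, α=300°
  dir = (cos 300°, sin 300°) = (0.5000, -0.8660); from cell (5,4)
  next x-line at t=1.5800, next y-line at t=0.7736; Δt_x=2.0000, Δt_y=1.1547
    y: enter (5,3) at t=0.7736
    x: enter (6,3) at t=1.5800
    y: enter (6,2) at t=1.9283 ← occupied
  → r_2 = 1.9283
beam 3: φ=180°, α=30°
  dir = (cos 30°, sin 30°) = (0.8660, 0.5000); from cell (5,4)
  next x-line at t=0.9122, next y-line at t=0.6600; Δt_x=1.1547, Δt_y=2.0000
    y: enter (5,5) at t=0.6600
    x: enter (6,5) at t=0.9122
    x: enter (7,5) at t=2.0669
    y: enter (7,6) at t=2.6600
    x: enter (8,6) at t=3.2216 ← occupied
  → r_3 = 3.2216
beam 4: φ=270°, α=120°
  dir = (cos 120°, sin 120°) = (-0.5000, 0.8660); from cell (5,4)
  next x-line at t=0.4200, next y-line at t=0.3811; Δt_x=2.0000, Δt_y=1.1547
    y: enter (5,5) at t=0.3811
    x: enter (4,5) at t=0.4200
    y: enter (4,6) at t=1.5358 ← occupied
  → r_4 = 1.5358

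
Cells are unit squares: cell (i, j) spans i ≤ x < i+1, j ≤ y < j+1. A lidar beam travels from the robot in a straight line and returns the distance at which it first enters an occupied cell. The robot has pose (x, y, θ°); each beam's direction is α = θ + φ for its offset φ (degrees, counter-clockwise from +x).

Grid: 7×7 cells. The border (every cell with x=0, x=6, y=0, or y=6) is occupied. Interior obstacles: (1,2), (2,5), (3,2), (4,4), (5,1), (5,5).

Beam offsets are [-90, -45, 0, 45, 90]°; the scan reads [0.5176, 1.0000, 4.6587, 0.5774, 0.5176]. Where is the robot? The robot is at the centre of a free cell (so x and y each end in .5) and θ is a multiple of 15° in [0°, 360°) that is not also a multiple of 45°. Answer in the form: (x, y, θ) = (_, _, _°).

(x, y, θ) = (1.5, 5.5, 285°)

Enumerate (i+0.5, j+0.5, θ) over the 19 free cells and 16 admissible headings. For each, cast all 5 beams and compare to the given ranges.
  (5.5, 2.5, 150°): beam 1 = 1.0000 ≠ 0.5176 ✗
  (4.5, 5.5, 300°): beam 1 = 4.0415 ≠ 0.5176 ✗
  (5.5, 3.5, 240°): beam 1 = 1.0000 ≠ 0.5176 ✗
  …
  (1.5, 5.5, 285°): r_1=0.5176, r_2=1.0000, r_3=4.6587, r_4=0.5774, r_5=0.5176 — all match ✓
Unique over the lattice → pose = (1.5, 5.5, 285°).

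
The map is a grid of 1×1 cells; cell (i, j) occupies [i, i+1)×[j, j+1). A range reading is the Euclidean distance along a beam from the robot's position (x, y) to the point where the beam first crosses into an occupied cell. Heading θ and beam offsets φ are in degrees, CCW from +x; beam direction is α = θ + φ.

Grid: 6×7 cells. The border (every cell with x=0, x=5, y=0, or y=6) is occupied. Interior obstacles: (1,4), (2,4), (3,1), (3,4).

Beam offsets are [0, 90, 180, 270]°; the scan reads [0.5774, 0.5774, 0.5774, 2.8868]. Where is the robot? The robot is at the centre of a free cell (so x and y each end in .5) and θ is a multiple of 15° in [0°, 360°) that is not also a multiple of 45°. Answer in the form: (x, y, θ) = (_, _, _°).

(x, y, θ) = (4.5, 1.5, 210°)

The pose lattice has 16·16 = 256 candidates. Test each by forward raycasting.
  (1.5, 2.5, 195°): beam 1 = 0.5176 ≠ 0.5774 ✗
  (2.5, 1.5, 15°): beam 1 = 0.5176 ≠ 0.5774 ✗
  (2.5, 3.5, 150°): beam 1 = 1.0000 ≠ 0.5774 ✗
  (2.5, 3.5, 210°): beam 1 = 1.7321 ≠ 0.5774 ✗
  …
  (4.5, 1.5, 210°): r_1=0.5774, r_2=0.5774, r_3=0.5774, r_4=2.8868 — all match ✓
No second candidate reproduces the full scan.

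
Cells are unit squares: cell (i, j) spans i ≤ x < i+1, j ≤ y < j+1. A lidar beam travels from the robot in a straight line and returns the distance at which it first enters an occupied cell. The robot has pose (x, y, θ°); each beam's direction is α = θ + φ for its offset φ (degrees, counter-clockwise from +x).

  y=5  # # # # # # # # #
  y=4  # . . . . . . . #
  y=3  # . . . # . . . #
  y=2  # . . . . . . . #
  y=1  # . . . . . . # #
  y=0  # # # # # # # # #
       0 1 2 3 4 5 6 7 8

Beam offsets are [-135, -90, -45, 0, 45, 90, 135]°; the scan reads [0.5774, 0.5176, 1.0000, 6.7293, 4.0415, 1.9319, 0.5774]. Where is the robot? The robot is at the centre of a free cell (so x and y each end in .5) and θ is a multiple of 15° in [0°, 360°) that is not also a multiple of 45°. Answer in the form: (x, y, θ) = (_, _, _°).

(x, y, θ) = (1.5, 1.5, 15°)

Enumerate (i+0.5, j+0.5, θ) over the 26 free cells and 16 admissible headings. For each, cast all 7 beams and compare to the given ranges.
  (4.5, 4.5, 345°): beam 1 = 4.0415 ≠ 0.5774 ✗
  (5.5, 4.5, 300°): beam 1 = 1.9319 ≠ 0.5774 ✗
  (3.5, 3.5, 240°): beam 1 = 1.5529 ≠ 0.5774 ✗
  (3.5, 3.5, 150°): beam 1 = 0.5176 ≠ 0.5774 ✗
  (1.5, 4.5, 345°): beam 2 = 1.9319 ≠ 0.5176 ✗
  …
  (1.5, 1.5, 15°): r_1=0.5774, r_2=0.5176, r_3=1.0000, r_4=6.7293, r_5=4.0415, r_6=1.9319, r_7=0.5774 — all match ✓
Only this pose fits every beam.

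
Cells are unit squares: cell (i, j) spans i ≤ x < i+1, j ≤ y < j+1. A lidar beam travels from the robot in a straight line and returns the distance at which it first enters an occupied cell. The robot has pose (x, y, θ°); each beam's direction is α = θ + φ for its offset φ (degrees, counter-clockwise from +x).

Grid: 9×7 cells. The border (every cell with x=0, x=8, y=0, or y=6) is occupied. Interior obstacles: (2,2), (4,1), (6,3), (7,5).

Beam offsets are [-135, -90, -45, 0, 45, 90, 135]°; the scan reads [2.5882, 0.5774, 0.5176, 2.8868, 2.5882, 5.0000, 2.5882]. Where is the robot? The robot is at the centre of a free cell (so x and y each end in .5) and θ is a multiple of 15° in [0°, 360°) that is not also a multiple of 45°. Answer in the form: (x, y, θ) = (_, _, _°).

(x, y, θ) = (5.5, 3.5, 60°)

The pose lattice has 31·16 = 496 candidates. Test each by forward raycasting.
  (5.5, 5.5, 345°): beam 1 = 5.1962 ≠ 2.5882 ✗
  (4.5, 4.5, 255°): beam 1 = 1.7321 ≠ 2.5882 ✗
  (2.5, 1.5, 210°): beam 1 = 0.5176 ≠ 2.5882 ✗
  (3.5, 2.5, 345°): beam 1 = 0.5774 ≠ 2.5882 ✗
  …
  (5.5, 3.5, 60°): r_1=2.5882, r_2=0.5774, r_3=0.5176, r_4=2.8868, r_5=2.5882, r_6=5.0000, r_7=2.5882 — all match ✓
Only this pose fits every beam.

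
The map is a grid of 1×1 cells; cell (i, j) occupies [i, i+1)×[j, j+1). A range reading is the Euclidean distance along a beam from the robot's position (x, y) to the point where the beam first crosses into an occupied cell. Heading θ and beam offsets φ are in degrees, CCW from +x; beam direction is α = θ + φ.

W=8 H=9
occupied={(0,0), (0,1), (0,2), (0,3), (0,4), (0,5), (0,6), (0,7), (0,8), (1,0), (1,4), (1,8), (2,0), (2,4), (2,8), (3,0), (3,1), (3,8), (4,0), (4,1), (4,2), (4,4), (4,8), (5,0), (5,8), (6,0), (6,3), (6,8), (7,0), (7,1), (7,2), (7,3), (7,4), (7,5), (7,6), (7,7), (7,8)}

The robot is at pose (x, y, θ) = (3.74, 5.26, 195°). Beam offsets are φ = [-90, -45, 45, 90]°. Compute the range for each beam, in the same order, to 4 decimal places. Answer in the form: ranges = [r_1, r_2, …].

beam 1: φ=-90°, α=105°
  d=(-0.2588,0.9659)  start (3,5)  tX=2.8591 tY=0.7661  stride 1/|dx|=3.8637 1/|dy|=1.0353
    cross y-line → (3,6), t=0.7661
    cross y-line → (3,7), t=1.8014
    cross y-line → (3,8), t=2.8367 (wall)
  → r_1 = 2.8367
beam 2: φ=-45°, α=150°
  d=(-0.8660,0.5000)  start (3,5)  tX=0.8545 tY=1.4800  stride 1/|dx|=1.1547 1/|dy|=2.0000
    cross x-line → (2,5), t=0.8545
    cross y-line → (2,6), t=1.4800
    cross x-line → (1,6), t=2.0092
    cross x-line → (0,6), t=3.1639 (wall)
  → r_2 = 3.1639
beam 3: φ=45°, α=240°
  d=(-0.5000,-0.8660)  start (3,5)  tX=1.4800 tY=0.3002  stride 1/|dx|=2.0000 1/|dy|=1.1547
    cross y-line → (3,4), t=0.3002
    cross y-line → (3,3), t=1.4549
    cross x-line → (2,3), t=1.4800
    cross y-line → (2,2), t=2.6096
    cross x-line → (1,2), t=3.4800
    cross y-line → (1,1), t=3.7643
    cross y-line → (1,0), t=4.9190 (wall)
  → r_3 = 4.9190
beam 4: φ=90°, α=285°
  d=(0.2588,-0.9659)  start (3,5)  tX=1.0046 tY=0.2692  stride 1/|dx|=3.8637 1/|dy|=1.0353
    cross y-line → (3,4), t=0.2692
    cross x-line → (4,4), t=1.0046 (wall)
  → r_4 = 1.0046

ranges = [2.8367, 3.1639, 4.9190, 1.0046]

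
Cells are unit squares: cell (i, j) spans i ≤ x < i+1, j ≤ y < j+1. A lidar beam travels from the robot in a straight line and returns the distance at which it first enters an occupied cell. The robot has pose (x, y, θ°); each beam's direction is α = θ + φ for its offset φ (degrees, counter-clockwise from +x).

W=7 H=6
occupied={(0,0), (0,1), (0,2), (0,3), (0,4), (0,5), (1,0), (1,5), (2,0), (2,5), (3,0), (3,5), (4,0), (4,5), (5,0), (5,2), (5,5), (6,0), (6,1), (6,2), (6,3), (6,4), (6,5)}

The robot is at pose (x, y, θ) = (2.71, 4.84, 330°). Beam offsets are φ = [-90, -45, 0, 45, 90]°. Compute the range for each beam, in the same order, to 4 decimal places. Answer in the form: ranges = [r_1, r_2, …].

beam 1: φ=-90°, α=240°
  direction (-0.5000, -0.8660); cell (2,4); t to first gridline: x 1.4200, y 0.9699 (then +2.0000 / +1.1547)
    (2,3) via y @ 0.9699
    (1,3) via x @ 1.4200
    (1,2) via y @ 2.1246
    (1,1) via y @ 3.2793
    (0,1) via x @ 3.4200  # hit
  → r_1 = 3.4200
beam 2: φ=-45°, α=285°
  direction (0.2588, -0.9659); cell (2,4); t to first gridline: x 1.1205, y 0.8696 (then +3.8637 / +1.0353)
    (2,3) via y @ 0.8696
    (3,3) via x @ 1.1205
    (3,2) via y @ 1.9049
    (3,1) via y @ 2.9402
    (3,0) via y @ 3.9755  # hit
  → r_2 = 3.9755
beam 3: φ=0°, α=330°
  direction (0.8660, -0.5000); cell (2,4); t to first gridline: x 0.3349, y 1.6800 (then +1.1547 / +2.0000)
    (3,4) via x @ 0.3349
    (4,4) via x @ 1.4896
    (4,3) via y @ 1.6800
    (5,3) via x @ 2.6443
    (5,2) via y @ 3.6800  # hit
  → r_3 = 3.6800
beam 4: φ=45°, α=15°
  direction (0.9659, 0.2588); cell (2,4); t to first gridline: x 0.3002, y 0.6182 (then +1.0353 / +3.8637)
    (3,4) via x @ 0.3002
    (3,5) via y @ 0.6182  # hit
  → r_4 = 0.6182
beam 5: φ=90°, α=60°
  direction (0.5000, 0.8660); cell (2,4); t to first gridline: x 0.5800, y 0.1848 (then +2.0000 / +1.1547)
    (2,5) via y @ 0.1848  # hit
  → r_5 = 0.1848

ranges = [3.4200, 3.9755, 3.6800, 0.6182, 0.1848]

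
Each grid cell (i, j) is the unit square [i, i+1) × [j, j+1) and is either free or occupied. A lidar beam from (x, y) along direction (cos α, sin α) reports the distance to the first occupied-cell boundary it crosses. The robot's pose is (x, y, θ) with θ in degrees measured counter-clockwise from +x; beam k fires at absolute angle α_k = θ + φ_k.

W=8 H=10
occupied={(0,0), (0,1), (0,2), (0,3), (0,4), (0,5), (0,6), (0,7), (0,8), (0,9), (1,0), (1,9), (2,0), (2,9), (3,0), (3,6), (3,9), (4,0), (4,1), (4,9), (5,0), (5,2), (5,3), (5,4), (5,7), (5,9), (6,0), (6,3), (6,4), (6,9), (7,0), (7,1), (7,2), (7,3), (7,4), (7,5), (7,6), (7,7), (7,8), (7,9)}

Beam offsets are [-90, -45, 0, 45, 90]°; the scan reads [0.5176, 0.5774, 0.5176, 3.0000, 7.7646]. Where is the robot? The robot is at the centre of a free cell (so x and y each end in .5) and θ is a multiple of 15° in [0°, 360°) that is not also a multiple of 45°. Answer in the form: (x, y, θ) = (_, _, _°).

Enumerate (i+0.5, j+0.5, θ) over the 40 free cells and 16 admissible headings. For each, cast all 5 beams and compare to the given ranges.
  (5.5, 5.5, 30°): beam 1 = 0.5774 ≠ 0.5176 ✗
  (4.5, 3.5, 285°): beam 1 = 3.6235 ≠ 0.5176 ✗
  (3.5, 1.5, 60°): beam 1 = 0.5774 ≠ 0.5176 ✗
  (1.5, 6.5, 240°): beam 1 = 0.5774 ≠ 0.5176 ✗
  (2.5, 2.5, 255°): beam 1 = 1.5529 ≠ 0.5176 ✗
  …
  (3.5, 1.5, 15°): r_1=0.5176, r_2=0.5774, r_3=0.5176, r_4=3.0000, r_5=7.7646 — all match ✓
No second candidate reproduces the full scan.

(x, y, θ) = (3.5, 1.5, 15°)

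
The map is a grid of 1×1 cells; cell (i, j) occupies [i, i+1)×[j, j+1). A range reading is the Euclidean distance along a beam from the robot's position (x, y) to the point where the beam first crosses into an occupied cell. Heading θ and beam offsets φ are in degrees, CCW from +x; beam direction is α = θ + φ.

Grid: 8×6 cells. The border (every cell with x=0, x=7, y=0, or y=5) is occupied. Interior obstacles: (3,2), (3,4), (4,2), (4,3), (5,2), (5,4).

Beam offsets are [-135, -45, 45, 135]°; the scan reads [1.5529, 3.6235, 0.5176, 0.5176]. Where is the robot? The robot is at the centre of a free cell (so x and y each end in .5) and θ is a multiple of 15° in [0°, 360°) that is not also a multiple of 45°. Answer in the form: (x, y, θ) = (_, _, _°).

(x, y, θ) = (2.5, 4.5, 300°)

The pose lattice has 18·16 = 288 candidates. Test each by forward raycasting.
  (1.5, 3.5, 345°): beam 1 = 0.5774 ≠ 1.5529 ✗
  (2.5, 1.5, 165°): beam 1 = 1.0000 ≠ 1.5529 ✗
  (3.5, 3.5, 195°): beam 1 = 0.5774 ≠ 1.5529 ✗
  …
  (2.5, 4.5, 300°): r_1=1.5529, r_2=3.6235, r_3=0.5176, r_4=0.5176 — all match ✓
Only this pose fits every beam.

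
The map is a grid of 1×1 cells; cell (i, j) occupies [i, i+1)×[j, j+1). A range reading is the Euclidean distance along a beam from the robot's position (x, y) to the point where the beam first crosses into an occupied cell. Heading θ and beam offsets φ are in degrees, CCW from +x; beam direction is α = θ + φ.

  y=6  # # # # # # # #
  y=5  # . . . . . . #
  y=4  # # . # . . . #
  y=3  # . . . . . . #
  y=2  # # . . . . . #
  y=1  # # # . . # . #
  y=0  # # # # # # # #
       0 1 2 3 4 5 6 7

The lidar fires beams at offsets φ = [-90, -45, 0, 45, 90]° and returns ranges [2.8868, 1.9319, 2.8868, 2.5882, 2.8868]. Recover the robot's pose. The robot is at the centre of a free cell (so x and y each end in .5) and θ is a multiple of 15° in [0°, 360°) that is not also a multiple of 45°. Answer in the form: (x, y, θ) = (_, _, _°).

(x, y, θ) = (4.5, 3.5, 330°)

Enumerate (i+0.5, j+0.5, θ) over the 24 free cells and 16 admissible headings. For each, cast all 5 beams and compare to the given ranges.
  (1.5, 5.5, 330°): beam 1 = 0.5774 ≠ 2.8868 ✗
  (3.5, 3.5, 75°): beam 1 = 3.6235 ≠ 2.8868 ✗
  (3.5, 3.5, 210°): beam 1 = 0.5774 ≠ 2.8868 ✗
  …
  (4.5, 3.5, 330°): r_1=2.8868, r_2=1.9319, r_3=2.8868, r_4=2.5882, r_5=2.8868 — all match ✓
Unique over the lattice → pose = (4.5, 3.5, 330°).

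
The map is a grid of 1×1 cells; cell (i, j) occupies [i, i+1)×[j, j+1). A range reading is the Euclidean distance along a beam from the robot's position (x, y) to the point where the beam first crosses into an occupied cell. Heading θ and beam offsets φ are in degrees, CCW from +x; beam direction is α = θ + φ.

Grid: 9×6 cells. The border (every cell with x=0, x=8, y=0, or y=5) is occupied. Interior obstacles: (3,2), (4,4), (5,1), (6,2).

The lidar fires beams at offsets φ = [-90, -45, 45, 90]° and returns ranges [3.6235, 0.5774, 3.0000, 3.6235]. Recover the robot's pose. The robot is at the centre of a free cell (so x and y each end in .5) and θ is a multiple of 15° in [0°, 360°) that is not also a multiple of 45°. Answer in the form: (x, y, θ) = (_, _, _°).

(x, y, θ) = (4.5, 3.5, 105°)

The pose lattice has 24·16 = 384 candidates. Test each by forward raycasting.
  (7.5, 3.5, 105°): beam 1 = 0.5176 ≠ 3.6235 ✗
  (4.5, 3.5, 60°): beam 1 = 1.7321 ≠ 3.6235 ✗
  (3.5, 4.5, 60°): beam 1 = 0.5774 ≠ 3.6235 ✗
  …
  (4.5, 3.5, 105°): r_1=3.6235, r_2=0.5774, r_3=3.0000, r_4=3.6235 — all match ✓
Only this pose fits every beam.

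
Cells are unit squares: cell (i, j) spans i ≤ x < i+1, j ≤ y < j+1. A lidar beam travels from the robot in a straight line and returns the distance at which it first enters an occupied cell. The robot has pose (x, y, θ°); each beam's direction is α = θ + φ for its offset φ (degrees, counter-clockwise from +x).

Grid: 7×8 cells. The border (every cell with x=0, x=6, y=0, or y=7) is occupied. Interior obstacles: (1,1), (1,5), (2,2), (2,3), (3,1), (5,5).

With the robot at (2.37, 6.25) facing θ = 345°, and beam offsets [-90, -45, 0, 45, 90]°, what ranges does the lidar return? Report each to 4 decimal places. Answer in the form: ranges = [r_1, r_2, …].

ranges = [4.3999, 6.0622, 2.7228, 1.5000, 0.7765]

beam 1: φ=-90°, α=255°
  cosα=-0.2588 sinα=-0.9659 | (2,6) | tMaxX 1.4296 tMaxY 0.2588 | tΔX 3.8637 tΔY 1.0353
    t=0.2588 [y] (2,5)
    t=1.2941 [y] (2,4)
    t=1.4296 [x] (1,4)
    t=2.3294 [y] (1,3)
    t=3.3646 [y] (1,2)
    t=4.3999 [y] (1,1) — stop
  → r_1 = 4.3999
beam 2: φ=-45°, α=300°
  cosα=0.5000 sinα=-0.8660 | (2,6) | tMaxX 1.2600 tMaxY 0.2887 | tΔX 2.0000 tΔY 1.1547
    t=0.2887 [y] (2,5)
    t=1.2600 [x] (3,5)
    t=1.4434 [y] (3,4)
    t=2.5981 [y] (3,3)
    t=3.2600 [x] (4,3)
    t=3.7528 [y] (4,2)
    t=4.9075 [y] (4,1)
    t=5.2600 [x] (5,1)
    t=6.0622 [y] (5,0) — stop
  → r_2 = 6.0622
beam 3: φ=0°, α=345°
  cosα=0.9659 sinα=-0.2588 | (2,6) | tMaxX 0.6522 tMaxY 0.9659 | tΔX 1.0353 tΔY 3.8637
    t=0.6522 [x] (3,6)
    t=0.9659 [y] (3,5)
    t=1.6875 [x] (4,5)
    t=2.7228 [x] (5,5) — stop
  → r_3 = 2.7228
beam 4: φ=45°, α=30°
  cosα=0.8660 sinα=0.5000 | (2,6) | tMaxX 0.7275 tMaxY 1.5000 | tΔX 1.1547 tΔY 2.0000
    t=0.7275 [x] (3,6)
    t=1.5000 [y] (3,7) — stop
  → r_4 = 1.5000
beam 5: φ=90°, α=75°
  cosα=0.2588 sinα=0.9659 | (2,6) | tMaxX 2.4341 tMaxY 0.7765 | tΔX 3.8637 tΔY 1.0353
    t=0.7765 [y] (2,7) — stop
  → r_5 = 0.7765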